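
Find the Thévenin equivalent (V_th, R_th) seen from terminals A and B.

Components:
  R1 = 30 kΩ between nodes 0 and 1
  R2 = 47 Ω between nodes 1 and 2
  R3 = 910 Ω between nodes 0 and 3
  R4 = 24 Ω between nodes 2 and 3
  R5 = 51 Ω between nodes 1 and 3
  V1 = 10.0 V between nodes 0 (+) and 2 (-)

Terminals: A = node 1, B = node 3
Step 1 — V_th is the open-circuit voltage V_A - V_B (nothing connected across the terminals).
Nodal analysis, taking node 2 as the 0 V reference.
Source V1 fixes V_0 = 10 V.
KCL at each unknown node (sum of currents leaving = 0; resistances in Ω):
  Node 1: (V_1 - 10)/30000 + (V_1 - 0)/47 + (V_1 - V_3)/51 = 0
  Node 3: (V_3 - 10)/910 + (V_3 - 0)/24 + (V_3 - V_1)/51 = 0
Collecting terms (coefficients in siemens):
  0.04092·V_1 - 0.01961·V_3 = 0.0003333
  0.06237·V_3 - 0.01961·V_1 = 0.01099
Determinant D = (0.04092)(0.06237) - (-0.01961)(-0.01961) = 0.002168
V_1 = [(0.0003333)(0.06237) - (-0.01961)(0.01099)]/D = 0.109 V
V_3 = [(0.04092)(0.01099) - (0.0003333)(-0.01961)]/D = 0.2104 V
V_th = V_1 - V_3 = 0.109 - 0.2104 = -0.1015 V
Step 2 — R_th: zero the source — replace V1 by a short circuit (node 2 merges into node 0) — and find the resistance seen between A (node 1) and B (node 3).
Reduce the network between node 1 (A) and node 3 (B) by series/parallel combination:
  Rp1 = R1 ‖ R2 (parallel, both between nodes 0 and 1) = 1/(1/30000 + 1/47) = 46.93 Ω
  Rp2 = R3 ‖ R4 (parallel, both between nodes 0 and 3) = 1/(1/910 + 1/24) = 23.38 Ω
  Rs1 = Rp1 + Rp2 (series, joined only at node 0) = 46.93 + 23.38 = 70.31 Ω
  Rp3 = R5 ‖ Rs1 (parallel, both between nodes 1 and 3) = 1/(1/51 + 1/70.31) = 29.56 Ω
R_th = 29.56 Ω

Final answer: V_th = -0.1015 V, R_th = 29.56 Ω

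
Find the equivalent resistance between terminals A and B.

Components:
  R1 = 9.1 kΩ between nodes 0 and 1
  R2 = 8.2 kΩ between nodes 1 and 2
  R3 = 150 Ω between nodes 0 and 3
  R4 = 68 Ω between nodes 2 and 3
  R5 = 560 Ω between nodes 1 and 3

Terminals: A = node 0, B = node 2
The network is not a plain series/parallel combination. Inject a 1 A test current into terminal A (node 0) and return it from terminal B (node 2); then R_eq = V_A / (1 A).
Nodal analysis, taking node 2 as the 0 V reference.
Current source I_test pushes 1 A into node 0 and draws it out of node 2.
KCL at each unknown node (sum of currents leaving = 0; resistances in Ω):
  Node 0: (V_0 - V_1)/9100 + (V_0 - V_3)/150 - 1 = 0
  Node 1: (V_1 - V_0)/9100 + (V_1 - 0)/8200 + (V_1 - V_3)/560 = 0
  Node 3: (V_3 - V_0)/150 + (V_3 - V_1)/560 + (V_3 - 0)/68 = 0
Collecting terms (coefficients in siemens):
  0.006777·V_0 - 0.0001099·V_1 - 0.006667·V_3 = 1
  0.002018·V_1 - 0.0001099·V_0 - 0.001786·V_3 = 0
  0.02316·V_3 - 0.006667·V_0 - 0.001786·V_1 = 0
Solving these 3 simultaneous equations (Gaussian elimination) gives:
  V_0 = 215 V, V_1 = 71.37 V, V_3 = 67.41 V
R_eq = V_0 / 1 A = 215 Ω

Final answer: 215 Ω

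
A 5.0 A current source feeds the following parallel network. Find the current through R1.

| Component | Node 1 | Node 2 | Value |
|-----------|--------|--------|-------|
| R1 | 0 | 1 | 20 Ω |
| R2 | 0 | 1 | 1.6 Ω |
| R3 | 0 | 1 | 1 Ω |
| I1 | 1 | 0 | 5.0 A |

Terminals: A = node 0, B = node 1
All resistors sit directly between nodes 0 and 1, so they are in parallel and share one voltage V; the full source current 5 A splits among them.
1/R_par = 1/20 + 1/1.6 + 1/1 = 1.675 S  =>  R_par = 0.597 Ω
V = I × R_par = 5 × 0.597 = 2.985 V
I_R1 = V/R1 = 2.985/20 = 0.1493 A

Final answer: 0.1493 A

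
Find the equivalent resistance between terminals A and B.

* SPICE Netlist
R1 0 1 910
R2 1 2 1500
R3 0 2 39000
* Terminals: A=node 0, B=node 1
Reduce the network between node 0 (A) and node 1 (B) by series/parallel combination:
  Rs1 = R3 + R2 (series, joined only at node 2) = 39000 + 1500 = 40500 Ω
  Rp1 = R1 ‖ Rs1 (parallel, both between nodes 0 and 1) = 1/(1/910 + 1/40500) = 890 Ω
R_eq = 890 Ω

Final answer: 890 Ω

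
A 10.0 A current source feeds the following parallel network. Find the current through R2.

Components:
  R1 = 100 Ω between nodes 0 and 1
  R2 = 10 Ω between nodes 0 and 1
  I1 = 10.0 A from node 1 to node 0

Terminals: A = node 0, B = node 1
All resistors sit directly between nodes 0 and 1, so they are in parallel and share one voltage V; the full source current 10 A splits among them.
1/R_par = 1/100 + 1/10 = 0.11 S  =>  R_par = 9.091 Ω
V = I × R_par = 10 × 9.091 = 90.91 V
I_R2 = V/R2 = 90.91/10 = 9.091 A

Final answer: 9.091 A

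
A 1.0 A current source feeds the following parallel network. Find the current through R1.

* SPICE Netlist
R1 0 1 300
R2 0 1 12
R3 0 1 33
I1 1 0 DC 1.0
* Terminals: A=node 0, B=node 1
All resistors sit directly between nodes 0 and 1, so they are in parallel and share one voltage V; the full source current 1 A splits among them.
1/R_par = 1/300 + 1/12 + 1/33 = 0.117 S  =>  R_par = 8.549 Ω
V = I × R_par = 1 × 8.549 = 8.549 V
I_R1 = V/R1 = 8.549/300 = 0.0285 A

Final answer: 0.0285 A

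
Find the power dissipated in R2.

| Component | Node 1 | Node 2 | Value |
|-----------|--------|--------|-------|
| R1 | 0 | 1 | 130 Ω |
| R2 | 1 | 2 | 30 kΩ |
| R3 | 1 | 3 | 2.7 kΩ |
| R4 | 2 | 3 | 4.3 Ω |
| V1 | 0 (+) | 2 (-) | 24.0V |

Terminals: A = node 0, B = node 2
Nodal analysis, taking node 2 as the 0 V reference.
Source V1 fixes V_0 = 24 V.
KCL at each unknown node (sum of currents leaving = 0; resistances in Ω):
  Node 1: (V_1 - 24)/130 + (V_1 - 0)/30000 + (V_1 - V_3)/2700 = 0
  Node 3: (V_3 - V_1)/2700 + (V_3 - 0)/4.3 = 0
Collecting terms (coefficients in siemens):
  0.008096·V_1 - 0.0003704·V_3 = 0.1846
  0.2329·V_3 - 0.0003704·V_1 = 0
Determinant D = (0.008096)(0.2329) - (-0.0003704)(-0.0003704) = 0.001886
V_1 = [(0.1846)(0.2329) - (-0.0003704)(0)]/D = 22.8 V
V_3 = [(0.008096)(0) - (0.1846)(-0.0003704)]/D = 0.03626 V
I_R2 = (V_1 - V_2)/R2 = (22.8 - 0)/30000 = 0.0007602 A
P_R2 = I_R2² × R2 = (0.0007602)² × 30000 = 0.01734 W

Final answer: 0.01734 W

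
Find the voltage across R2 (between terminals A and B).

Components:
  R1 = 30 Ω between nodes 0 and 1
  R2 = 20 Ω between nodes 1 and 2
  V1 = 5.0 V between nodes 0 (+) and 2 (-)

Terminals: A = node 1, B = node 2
R1 and R2 are in series across V1 (node 0 → node 1 → node 2), and the output A–B is taken across R2, so this is a voltage divider.
Series current: I = V1/(R1 + R2) = 5/(30 + 20) = 5/50 = 0.1 A
V_R2 = I × R2 = V1 × R2/(R1 + R2) = 5 × 20/50 = 2 V

Final answer: 2 V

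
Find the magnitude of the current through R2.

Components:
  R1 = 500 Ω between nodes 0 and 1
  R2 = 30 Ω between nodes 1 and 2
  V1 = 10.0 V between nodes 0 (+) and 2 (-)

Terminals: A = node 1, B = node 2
Nodal analysis, taking node 2 as the 0 V reference.
Source V1 fixes V_0 = 10 V.
KCL at each unknown node (sum of currents leaving = 0; resistances in Ω):
  Node 1: (V_1 - 10)/500 + (V_1 - 0)/30 = 0
Collecting terms: 0.03533 × V_1 = 0.02  =>  V_1 = 0.566 V
I_R2 = (V_1 - V_2)/R2 = (0.566 - 0)/30 = 0.01887 A
|I_R2| = 0.01887 A

Final answer: |I_R2| = 0.01887 A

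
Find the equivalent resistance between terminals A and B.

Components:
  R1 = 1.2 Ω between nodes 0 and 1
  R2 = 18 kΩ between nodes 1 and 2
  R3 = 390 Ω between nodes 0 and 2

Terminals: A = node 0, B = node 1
Reduce the network between node 0 (A) and node 1 (B) by series/parallel combination:
  Rs1 = R3 + R2 (series, joined only at node 2) = 390 + 18000 = 18390 Ω
  Rp1 = R1 ‖ Rs1 (parallel, both between nodes 0 and 1) = 1/(1/1.2 + 1/18390) = 1.2 Ω
R_eq = 1.2 Ω

Final answer: 1.2 Ω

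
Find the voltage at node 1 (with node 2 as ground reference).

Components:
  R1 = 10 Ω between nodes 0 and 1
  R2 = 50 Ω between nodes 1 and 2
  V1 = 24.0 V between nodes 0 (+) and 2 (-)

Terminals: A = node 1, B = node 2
Nodal analysis, taking node 2 as the 0 V reference.
Source V1 fixes V_0 = 24 V.
KCL at each unknown node (sum of currents leaving = 0; resistances in Ω):
  Node 1: (V_1 - 24)/10 + (V_1 - 0)/50 = 0
Collecting terms: 0.12 × V_1 = 2.4  =>  V_1 = 20 V
The requested potential is V_1 = 20 V.

Final answer: V_1 = 20 V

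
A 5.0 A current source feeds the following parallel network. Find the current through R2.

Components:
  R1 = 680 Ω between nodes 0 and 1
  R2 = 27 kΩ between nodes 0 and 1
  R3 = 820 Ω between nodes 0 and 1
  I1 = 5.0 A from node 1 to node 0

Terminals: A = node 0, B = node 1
All resistors sit directly between nodes 0 and 1, so they are in parallel and share one voltage V; the full source current 5 A splits among them.
1/R_par = 1/680 + 1/27000 + 1/820 = 0.002727 S  =>  R_par = 366.7 Ω
V = I × R_par = 5 × 366.7 = 1833 V
I_R2 = V/R2 = 1833/27000 = 0.0679 A

Final answer: 0.0679 A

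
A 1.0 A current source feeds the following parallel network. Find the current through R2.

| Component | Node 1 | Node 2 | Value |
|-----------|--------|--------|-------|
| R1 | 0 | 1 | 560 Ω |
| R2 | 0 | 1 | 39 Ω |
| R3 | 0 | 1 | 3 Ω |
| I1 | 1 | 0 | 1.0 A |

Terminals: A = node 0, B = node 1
All resistors sit directly between nodes 0 and 1, so they are in parallel and share one voltage V; the full source current 1 A splits among them.
1/R_par = 1/560 + 1/39 + 1/3 = 0.3608 S  =>  R_par = 2.772 Ω
V = I × R_par = 1 × 2.772 = 2.772 V
I_R2 = V/R2 = 2.772/39 = 0.07108 A

Final answer: 0.07108 A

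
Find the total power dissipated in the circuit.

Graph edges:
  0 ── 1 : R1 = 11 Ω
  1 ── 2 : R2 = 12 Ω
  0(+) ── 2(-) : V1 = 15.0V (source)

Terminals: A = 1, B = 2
Nodal analysis, taking node 2 as the 0 V reference.
Source V1 fixes V_0 = 15 V.
KCL at each unknown node (sum of currents leaving = 0; resistances in Ω):
  Node 1: (V_1 - 15)/11 + (V_1 - 0)/12 = 0
Collecting terms: 0.1742 × V_1 = 1.364  =>  V_1 = 7.826 V
Power in each resistor, P = (ΔV)²/R:
  P_R1 = (15 - 7.826)²/11 = 4.679 W
  P_R2 = (7.826 - 0)²/12 = 5.104 W
P_total = P_R1 + P_R2 = 9.783 W

Final answer: 9.783 W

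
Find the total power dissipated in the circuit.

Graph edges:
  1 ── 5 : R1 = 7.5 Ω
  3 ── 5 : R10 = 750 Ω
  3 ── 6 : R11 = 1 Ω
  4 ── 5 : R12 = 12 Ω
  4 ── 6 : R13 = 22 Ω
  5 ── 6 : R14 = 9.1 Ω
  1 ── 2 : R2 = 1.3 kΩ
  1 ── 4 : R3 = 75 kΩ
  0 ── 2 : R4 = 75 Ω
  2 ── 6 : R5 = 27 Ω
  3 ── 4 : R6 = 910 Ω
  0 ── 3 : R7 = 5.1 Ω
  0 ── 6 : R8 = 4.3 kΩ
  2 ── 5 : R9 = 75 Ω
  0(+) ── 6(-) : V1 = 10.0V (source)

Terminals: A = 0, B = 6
Nodal analysis, taking node 6 as the 0 V reference.
Source V1 fixes V_0 = 10 V.
KCL at each unknown node (sum of currents leaving = 0; resistances in Ω):
  Node 1: (V_1 - V_5)/7.5 + (V_1 - V_2)/1300 + (V_1 - V_4)/75000 = 0
  Node 2: (V_2 - V_1)/1300 + (V_2 - 10)/75 + (V_2 - 0)/27 + (V_2 - V_5)/75 = 0
  Node 3: (V_3 - V_4)/910 + (V_3 - 10)/5.1 + (V_3 - V_5)/750 + (V_3 - 0)/1 = 0
  Node 4: (V_4 - V_1)/75000 + (V_4 - V_3)/910 + (V_4 - V_5)/12 + (V_4 - 0)/22 = 0
  Node 5: (V_5 - V_1)/7.5 + (V_5 - V_2)/75 + (V_5 - V_3)/750 + (V_5 - V_4)/12 + (V_5 - 0)/9.1 = 0
Collecting terms (coefficients in siemens):
  0.1341·V_1 - 0.0007692·V_2 - 0.00001333·V_4 - 0.1333·V_5 = 0
  0.06447·V_2 - 0.0007692·V_1 - 0.01333·V_5 = 0.1333
  1.199·V_3 - 0.001099·V_4 - 0.001333·V_5 = 1.961
  0.1299·V_4 - 0.00001333·V_1 - 0.001099·V_3 - 0.08333·V_5 = 0
  0.3412·V_5 - 0.1333·V_1 - 0.01333·V_2 - 0.001333·V_3 - 0.08333·V_4 = 0
Solving these 5 simultaneous equations (Gaussian elimination) gives:
  V_1 = 0.2245 V, V_2 = 2.115 V, V_3 = 1.636 V, V_4 = 0.1509 V
  V_5 = 0.2136 V
Power in each resistor, P = (ΔV)²/R:
  P_R1 = (0.2245 - 0.2136)²/7.5 = 0.00001584 W
  P_R2 = (0.2245 - 2.115)²/1300 = 0.002749 W
  P_R3 = (0.2245 - 0.1509)²/75000 = 0.00000007225 W
  P_R4 = (10 - 2.115)²/75 = 0.829 W
  P_R5 = (2.115 - 0)²/27 = 0.1657 W
  P_R6 = (1.636 - 0.1509)²/910 = 0.002425 W
  P_R7 = (10 - 1.636)²/5.1 = 13.72 W
  P_R8 = (10 - 0)²/4300 = 0.02326 W
  P_R9 = (2.115 - 0.2136)²/75 = 0.0482 W
  P_R10 = (1.636 - 0.2136)²/750 = 0.002699 W
  P_R11 = (1.636 - 0)²/1 = 2.678 W
  P_R12 = (0.1509 - 0.2136)²/12 = 0.0003277 W
  P_R13 = (0.1509 - 0)²/22 = 0.001035 W
  P_R14 = (0.2136 - 0)²/9.1 = 0.005015 W
P_total = P_R1 + P_R2 + P_R3 + P_R4 + P_R5 + P_R6 + P_R7 + P_R8 + P_R9 + P_R10 + P_R11 + P_R12 + P_R13 + P_R14 = 17.47 W

Final answer: 17.47 W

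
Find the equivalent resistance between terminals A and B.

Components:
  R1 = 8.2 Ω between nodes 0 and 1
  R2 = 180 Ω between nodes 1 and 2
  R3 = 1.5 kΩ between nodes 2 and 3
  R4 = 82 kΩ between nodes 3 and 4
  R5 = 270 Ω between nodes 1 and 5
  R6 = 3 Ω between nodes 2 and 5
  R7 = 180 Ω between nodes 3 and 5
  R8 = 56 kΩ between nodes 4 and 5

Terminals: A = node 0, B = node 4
The network is not a plain series/parallel combination. Inject a 1 A test current into terminal A (node 0) and return it from terminal B (node 4); then R_eq = V_A / (1 A).
Nodal analysis, taking node 4 as the 0 V reference.
Current source I_test pushes 1 A into node 0 and draws it out of node 4.
KCL at each unknown node (sum of currents leaving = 0; resistances in Ω):
  Node 0: (V_0 - V_1)/8.2 - 1 = 0
  Node 1: (V_1 - V_0)/8.2 + (V_1 - V_2)/180 + (V_1 - V_5)/270 = 0
  Node 2: (V_2 - V_1)/180 + (V_2 - V_3)/1500 + (V_2 - V_5)/3 = 0
  Node 3: (V_3 - V_2)/1500 + (V_3 - 0)/82000 + (V_3 - V_5)/180 = 0
  Node 5: (V_5 - V_1)/270 + (V_5 - V_2)/3 + (V_5 - V_3)/180 + (V_5 - 0)/56000 = 0
Collecting terms (coefficients in siemens):
  0.122·V_0 - 0.122·V_1 = 1
  0.1312·V_1 - 0.122·V_0 - 0.005556·V_2 - 0.003704·V_5 = 0
  0.3396·V_2 - 0.005556·V_1 - 0.0006667·V_3 - 0.3333·V_5 = 0
  0.006234·V_3 - 0.0006667·V_2 - 0.005556·V_5 = 0
  0.3426·V_5 - 0.003704·V_1 - 0.3333·V_2 - 0.005556·V_3 = 0
Solving these 5 simultaneous equations (Gaussian elimination) gives:
  V_0 = 33420 V, V_1 = 33410 V, V_2 = 33300 V, V_3 = 33240 V
  V_5 = 33300 V
R_eq = V_0 / 1 A = 33420 Ω = 33.42 kΩ

Final answer: 33.42 kΩ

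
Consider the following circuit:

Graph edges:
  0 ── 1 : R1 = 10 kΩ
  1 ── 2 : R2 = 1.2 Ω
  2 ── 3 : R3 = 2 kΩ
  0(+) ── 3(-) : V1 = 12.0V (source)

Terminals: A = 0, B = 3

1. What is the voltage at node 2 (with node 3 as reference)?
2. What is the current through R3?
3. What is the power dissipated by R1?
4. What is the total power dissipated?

Nodal analysis, taking node 3 as the 0 V reference.
Source V1 fixes V_0 = 12 V.
KCL at each unknown node (sum of currents leaving = 0; resistances in Ω):
  Node 1: (V_1 - 12)/10000 + (V_1 - V_2)/1.2 = 0
  Node 2: (V_2 - V_1)/1.2 + (V_2 - 0)/2000 = 0
Collecting terms (coefficients in siemens):
  0.8334·V_1 - 0.8333·V_2 = 0.0012
  0.8338·V_2 - 0.8333·V_1 = 0
Determinant D = (0.8334)(0.8338) - (-0.8333)(-0.8333) = 0.0005
V_1 = [(0.0012)(0.8338) - (-0.8333)(0)]/D = 2.001 V
V_2 = [(0.8334)(0) - (0.0012)(-0.8333)]/D = 2 V
Part 1:
  Read off the nodal solution: V_2 = 2 V
Part 2:
  I_R3 = (V_2 - V_3)/R3 = (2 - 0)/2000 = 0.0009999 A
  Magnitude: I_R3 = 0.0009999 A
Part 3:
  I_R1 = (V_0 - V_1)/R1 = (12 - 2.001)/10000 = 0.0009999 A
  P_R1 = I_R1² × R1 = (0.0009999)² × 10000 = 0.009998 W
Part 4:
  Power in each resistor, P = (ΔV)²/R:
    P_R1 = (12 - 2.001)²/10000 = 0.009998 W
    P_R2 = (2.001 - 2)²/1.2 = 0.0000012 W
    P_R3 = (2 - 0)²/2000 = 0.002 W
  P_total = P_R1 + P_R2 + P_R3 = 0.012 W

Final answers:
1. V_2 = 2 V
2. I_R3 = 0.0009999 A
3. P_R1 = 0.009998 W
4. P_total = 0.012 W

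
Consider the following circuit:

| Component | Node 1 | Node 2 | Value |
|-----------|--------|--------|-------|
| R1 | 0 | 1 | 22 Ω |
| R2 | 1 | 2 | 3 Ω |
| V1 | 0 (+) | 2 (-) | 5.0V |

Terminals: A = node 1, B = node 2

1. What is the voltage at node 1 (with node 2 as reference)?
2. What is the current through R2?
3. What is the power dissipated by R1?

Nodal analysis, taking node 2 as the 0 V reference.
Source V1 fixes V_0 = 5 V.
KCL at each unknown node (sum of currents leaving = 0; resistances in Ω):
  Node 1: (V_1 - 5)/22 + (V_1 - 0)/3 = 0
Collecting terms: 0.3788 × V_1 = 0.2273  =>  V_1 = 0.6 V
Part 1:
  Read off the nodal solution: V_1 = 0.6 V
Part 2:
  I_R2 = (V_1 - V_2)/R2 = (0.6 - 0)/3 = 0.2 A
  Magnitude: I_R2 = 0.2 A
Part 3:
  I_R1 = (V_0 - V_1)/R1 = (5 - 0.6)/22 = 0.2 A
  P_R1 = I_R1² × R1 = (0.2)² × 22 = 0.88 W

Final answers:
1. V_1 = 0.6 V
2. I_R2 = 0.2 A
3. P_R1 = 0.88 W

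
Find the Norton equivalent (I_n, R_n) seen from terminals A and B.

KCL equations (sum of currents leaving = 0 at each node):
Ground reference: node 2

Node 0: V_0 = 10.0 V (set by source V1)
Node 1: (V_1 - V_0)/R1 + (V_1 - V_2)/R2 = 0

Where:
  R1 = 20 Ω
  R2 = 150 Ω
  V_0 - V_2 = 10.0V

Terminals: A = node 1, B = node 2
Find the Thévenin equivalent first; then I_n = V_th/R_th and R_n = R_th.
Step 1 — V_th is the open-circuit voltage V_A - V_B (nothing connected across the terminals).
Nodal analysis, taking node 2 as the 0 V reference.
Source V1 fixes V_0 = 10 V.
KCL at each unknown node (sum of currents leaving = 0; resistances in Ω):
  Node 1: (V_1 - 10)/20 + (V_1 - 0)/150 = 0
Collecting terms: 0.05667 × V_1 = 0.5  =>  V_1 = 8.824 V
V_th = V_1 - V_2 = 8.824 - 0 = 8.824 V
Step 2 — R_th: zero the source — replace V1 by a short circuit (node 2 merges into node 0) — and find the resistance seen between A (node 1) and B (node 0).
Reduce the network between node 1 (A) and node 0 (B) by series/parallel combination:
  Rp1 = R1 ‖ R2 (parallel, both between nodes 0 and 1) = 1/(1/20 + 1/150) = 17.65 Ω
R_th = 17.65 Ω
I_n = V_th/R_th = 8.824/17.65 = 0.5 A, and R_n = R_th = 17.65 Ω

Final answer: I_n = 0.5 A, R_n = 17.65 Ω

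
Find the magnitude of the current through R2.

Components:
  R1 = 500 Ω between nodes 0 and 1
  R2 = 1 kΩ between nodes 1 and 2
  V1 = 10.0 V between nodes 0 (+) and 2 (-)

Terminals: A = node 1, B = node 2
Nodal analysis, taking node 2 as the 0 V reference.
Source V1 fixes V_0 = 10 V.
KCL at each unknown node (sum of currents leaving = 0; resistances in Ω):
  Node 1: (V_1 - 10)/500 + (V_1 - 0)/1000 = 0
Collecting terms: 0.003 × V_1 = 0.02  =>  V_1 = 6.667 V
I_R2 = (V_1 - V_2)/R2 = (6.667 - 0)/1000 = 0.006667 A
|I_R2| = 0.006667 A

Final answer: |I_R2| = 0.006667 A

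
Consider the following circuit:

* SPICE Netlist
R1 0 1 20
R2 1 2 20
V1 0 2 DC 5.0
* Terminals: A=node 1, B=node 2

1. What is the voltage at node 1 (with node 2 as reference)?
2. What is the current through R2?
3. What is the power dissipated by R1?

Nodal analysis, taking node 2 as the 0 V reference.
Source V1 fixes V_0 = 5 V.
KCL at each unknown node (sum of currents leaving = 0; resistances in Ω):
  Node 1: (V_1 - 5)/20 + (V_1 - 0)/20 = 0
Collecting terms: 0.1 × V_1 = 0.25  =>  V_1 = 2.5 V
Part 1:
  Read off the nodal solution: V_1 = 2.5 V
Part 2:
  I_R2 = (V_1 - V_2)/R2 = (2.5 - 0)/20 = 0.125 A
  Magnitude: I_R2 = 0.125 A
Part 3:
  I_R1 = (V_0 - V_1)/R1 = (5 - 2.5)/20 = 0.125 A
  P_R1 = I_R1² × R1 = (0.125)² × 20 = 0.3125 W

Final answers:
1. V_1 = 2.5 V
2. I_R2 = 0.125 A
3. P_R1 = 0.3125 W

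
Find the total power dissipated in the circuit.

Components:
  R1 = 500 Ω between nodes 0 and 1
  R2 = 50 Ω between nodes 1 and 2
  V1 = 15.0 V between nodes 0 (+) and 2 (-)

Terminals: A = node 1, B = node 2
Nodal analysis, taking node 2 as the 0 V reference.
Source V1 fixes V_0 = 15 V.
KCL at each unknown node (sum of currents leaving = 0; resistances in Ω):
  Node 1: (V_1 - 15)/500 + (V_1 - 0)/50 = 0
Collecting terms: 0.022 × V_1 = 0.03  =>  V_1 = 1.364 V
Power in each resistor, P = (ΔV)²/R:
  P_R1 = (15 - 1.364)²/500 = 0.3719 W
  P_R2 = (1.364 - 0)²/50 = 0.03719 W
P_total = P_R1 + P_R2 = 0.4091 W

Final answer: 0.4091 W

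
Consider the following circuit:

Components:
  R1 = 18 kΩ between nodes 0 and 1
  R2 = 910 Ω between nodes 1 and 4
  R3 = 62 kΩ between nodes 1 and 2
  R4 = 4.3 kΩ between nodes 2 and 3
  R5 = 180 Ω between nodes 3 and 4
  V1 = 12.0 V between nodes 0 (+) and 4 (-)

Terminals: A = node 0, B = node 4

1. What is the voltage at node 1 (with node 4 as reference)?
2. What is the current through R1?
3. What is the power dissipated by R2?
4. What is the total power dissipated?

Nodal analysis, taking node 4 as the 0 V reference.
Source V1 fixes V_0 = 12 V.
KCL at each unknown node (sum of currents leaving = 0; resistances in Ω):
  Node 1: (V_1 - 12)/18000 + (V_1 - 0)/910 + (V_1 - V_2)/62000 = 0
  Node 2: (V_2 - V_1)/62000 + (V_2 - V_3)/4300 = 0
  Node 3: (V_3 - V_2)/4300 + (V_3 - 0)/180 = 0
Collecting terms (coefficients in siemens):
  0.001171·V_1 - 0.00001613·V_2 = 0.0006667
  0.0002487·V_2 - 0.00001613·V_1 - 0.0002326·V_3 = 0
  0.005788·V_3 - 0.0002326·V_2 = 0
Solving these 3 simultaneous equations (Gaussian elimination) gives:
  V_1 = 0.57 V, V_2 = 0.03841 V, V_3 = 0.001543 V
Part 1:
  Read off the nodal solution: V_1 = 0.57 V
Part 2:
  I_R1 = (V_0 - V_1)/R1 = (12 - 0.57)/18000 = 0.000635 A
  Magnitude: I_R1 = 0.000635 A
Part 3:
  I_R2 = (V_1 - V_4)/R2 = (0.57 - 0)/910 = 0.0006264 A
  P_R2 = I_R2² × R2 = (0.0006264)² × 910 = 0.0003571 W
Part 4:
  Power in each resistor, P = (ΔV)²/R:
    P_R1 = (12 - 0.57)²/18000 = 0.007258 W
    P_R2 = (0.57 - 0)²/910 = 0.0003571 W
    P_R3 = (0.57 - 0.03841)²/62000 = 0.000004559 W
    P_R4 = (0.03841 - 0.001543)²/4300 = 0.0000003162 W
    P_R5 = (0.001543 - 0)²/180 = 0.00000001323 W
  P_total = P_R1 + P_R2 + P_R3 + P_R4 + P_R5 = 0.00762 W

Final answers:
1. V_1 = 0.57 V
2. I_R1 = 0.000635 A
3. P_R2 = 0.0003571 W
4. P_total = 0.00762 W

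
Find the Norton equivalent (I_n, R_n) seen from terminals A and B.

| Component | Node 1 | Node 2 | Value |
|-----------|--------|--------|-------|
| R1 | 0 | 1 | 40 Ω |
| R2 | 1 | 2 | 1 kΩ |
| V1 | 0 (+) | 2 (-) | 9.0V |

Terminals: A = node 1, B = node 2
Find the Thévenin equivalent first; then I_n = V_th/R_th and R_n = R_th.
Step 1 — V_th is the open-circuit voltage V_A - V_B (nothing connected across the terminals).
Nodal analysis, taking node 2 as the 0 V reference.
Source V1 fixes V_0 = 9 V.
KCL at each unknown node (sum of currents leaving = 0; resistances in Ω):
  Node 1: (V_1 - 9)/40 + (V_1 - 0)/1000 = 0
Collecting terms: 0.026 × V_1 = 0.225  =>  V_1 = 8.654 V
V_th = V_1 - V_2 = 8.654 - 0 = 8.654 V
Step 2 — R_th: zero the source — replace V1 by a short circuit (node 2 merges into node 0) — and find the resistance seen between A (node 1) and B (node 0).
Reduce the network between node 1 (A) and node 0 (B) by series/parallel combination:
  Rp1 = R1 ‖ R2 (parallel, both between nodes 0 and 1) = 1/(1/40 + 1/1000) = 38.46 Ω
R_th = 38.46 Ω
I_n = V_th/R_th = 8.654/38.46 = 0.225 A, and R_n = R_th = 38.46 Ω

Final answer: I_n = 0.225 A, R_n = 38.46 Ω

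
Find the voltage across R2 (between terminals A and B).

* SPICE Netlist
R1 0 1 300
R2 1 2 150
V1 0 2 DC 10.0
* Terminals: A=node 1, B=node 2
R1 and R2 are in series across V1 (node 0 → node 1 → node 2), and the output A–B is taken across R2, so this is a voltage divider.
Series current: I = V1/(R1 + R2) = 10/(300 + 150) = 10/450 = 0.02222 A
V_R2 = I × R2 = V1 × R2/(R1 + R2) = 10 × 150/450 = 3.333 V

Final answer: 3.333 V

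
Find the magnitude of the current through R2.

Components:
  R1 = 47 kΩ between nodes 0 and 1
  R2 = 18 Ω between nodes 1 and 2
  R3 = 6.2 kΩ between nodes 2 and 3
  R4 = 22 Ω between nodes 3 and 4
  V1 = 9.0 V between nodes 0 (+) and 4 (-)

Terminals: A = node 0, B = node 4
Nodal analysis, taking node 4 as the 0 V reference.
Source V1 fixes V_0 = 9 V.
KCL at each unknown node (sum of currents leaving = 0; resistances in Ω):
  Node 1: (V_1 - 9)/47000 + (V_1 - V_2)/18 = 0
  Node 2: (V_2 - V_1)/18 + (V_2 - V_3)/6200 = 0
  Node 3: (V_3 - V_2)/6200 + (V_3 - 0)/22 = 0
Collecting terms (coefficients in siemens):
  0.05558·V_1 - 0.05556·V_2 = 0.0001915
  0.05572·V_2 - 0.05556·V_1 - 0.0001613·V_3 = 0
  0.04562·V_3 - 0.0001613·V_2 = 0
Solving these 3 simultaneous equations (Gaussian elimination) gives:
  V_1 = 1.055 V, V_2 = 1.052 V, V_3 = 0.003719 V
I_R2 = (V_1 - V_2)/R2 = (1.055 - 1.052)/18 = 0.000169 A
|I_R2| = 0.000169 A

Final answer: |I_R2| = 0.000169 A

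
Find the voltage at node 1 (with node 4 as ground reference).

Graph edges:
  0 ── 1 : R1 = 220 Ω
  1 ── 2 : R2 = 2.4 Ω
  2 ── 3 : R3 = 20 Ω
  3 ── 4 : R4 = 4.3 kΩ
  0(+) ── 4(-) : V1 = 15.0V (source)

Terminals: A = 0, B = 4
Nodal analysis, taking node 4 as the 0 V reference.
Source V1 fixes V_0 = 15 V.
KCL at each unknown node (sum of currents leaving = 0; resistances in Ω):
  Node 1: (V_1 - 15)/220 + (V_1 - V_2)/2.4 = 0
  Node 2: (V_2 - V_1)/2.4 + (V_2 - V_3)/20 = 0
  Node 3: (V_3 - V_2)/20 + (V_3 - 0)/4300 = 0
Collecting terms (coefficients in siemens):
  0.4212·V_1 - 0.4167·V_2 = 0.06818
  0.4667·V_2 - 0.4167·V_1 - 0.05·V_3 = 0
  0.05023·V_3 - 0.05·V_2 = 0
Solving these 3 simultaneous equations (Gaussian elimination) gives:
  V_1 = 14.27 V, V_2 = 14.27 V, V_3 = 14.2 V
The requested potential is V_1 = 14.27 V.

Final answer: V_1 = 14.27 V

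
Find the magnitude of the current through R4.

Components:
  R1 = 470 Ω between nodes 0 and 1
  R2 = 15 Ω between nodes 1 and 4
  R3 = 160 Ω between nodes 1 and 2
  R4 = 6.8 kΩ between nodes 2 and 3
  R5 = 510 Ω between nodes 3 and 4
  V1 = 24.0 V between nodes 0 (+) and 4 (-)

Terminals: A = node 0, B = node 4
Nodal analysis, taking node 4 as the 0 V reference.
Source V1 fixes V_0 = 24 V.
KCL at each unknown node (sum of currents leaving = 0; resistances in Ω):
  Node 1: (V_1 - 24)/470 + (V_1 - 0)/15 + (V_1 - V_2)/160 = 0
  Node 2: (V_2 - V_1)/160 + (V_2 - V_3)/6800 = 0
  Node 3: (V_3 - V_2)/6800 + (V_3 - 0)/510 = 0
Collecting terms (coefficients in siemens):
  0.07504·V_1 - 0.00625·V_2 = 0.05106
  0.006397·V_2 - 0.00625·V_1 - 0.0001471·V_3 = 0
  0.002108·V_3 - 0.0001471·V_2 = 0
Solving these 3 simultaneous equations (Gaussian elimination) gives:
  V_1 = 0.7408 V, V_2 = 0.725 V, V_3 = 0.05058 V
I_R4 = (V_2 - V_3)/R4 = (0.725 - 0.05058)/6800 = 0.00009917 A
|I_R4| = 0.00009917 A

Final answer: |I_R4| = 9.917e-05 A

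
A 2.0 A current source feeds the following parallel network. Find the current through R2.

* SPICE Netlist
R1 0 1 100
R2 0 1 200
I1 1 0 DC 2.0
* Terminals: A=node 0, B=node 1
All resistors sit directly between nodes 0 and 1, so they are in parallel and share one voltage V; the full source current 2 A splits among them.
1/R_par = 1/100 + 1/200 = 0.015 S  =>  R_par = 66.67 Ω
V = I × R_par = 2 × 66.67 = 133.3 V
I_R2 = V/R2 = 133.3/200 = 0.6667 A

Final answer: 0.6667 A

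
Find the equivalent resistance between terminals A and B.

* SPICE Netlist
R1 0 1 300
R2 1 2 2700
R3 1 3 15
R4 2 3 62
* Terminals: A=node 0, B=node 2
Reduce the network between node 0 (A) and node 2 (B) by series/parallel combination:
  Rs1 = R3 + R4 (series, joined only at node 3) = 15 + 62 = 77 Ω
  Rp1 = R2 ‖ Rs1 (parallel, both between nodes 1 and 2) = 1/(1/2700 + 1/77) = 74.86 Ω
  Rs2 = R1 + Rp1 (series, joined only at node 1) = 300 + 74.86 = 374.9 Ω
R_eq = 374.9 Ω

Final answer: 374.9 Ω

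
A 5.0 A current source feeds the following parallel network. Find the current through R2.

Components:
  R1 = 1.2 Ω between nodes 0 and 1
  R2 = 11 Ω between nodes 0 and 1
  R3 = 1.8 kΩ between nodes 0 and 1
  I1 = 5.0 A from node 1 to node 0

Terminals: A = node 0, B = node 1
All resistors sit directly between nodes 0 and 1, so they are in parallel and share one voltage V; the full source current 5 A splits among them.
1/R_par = 1/1.2 + 1/11 + 1/1800 = 0.9248 S  =>  R_par = 1.081 Ω
V = I × R_par = 5 × 1.081 = 5.407 V
I_R2 = V/R2 = 5.407/11 = 0.4915 A

Final answer: 0.4915 A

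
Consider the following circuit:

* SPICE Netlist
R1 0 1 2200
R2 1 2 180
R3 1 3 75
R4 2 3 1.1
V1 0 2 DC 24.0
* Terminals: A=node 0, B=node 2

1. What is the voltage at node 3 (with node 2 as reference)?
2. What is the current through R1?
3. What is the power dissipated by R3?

Nodal analysis, taking node 2 as the 0 V reference.
Source V1 fixes V_0 = 24 V.
KCL at each unknown node (sum of currents leaving = 0; resistances in Ω):
  Node 1: (V_1 - 24)/2200 + (V_1 - 0)/180 + (V_1 - V_3)/75 = 0
  Node 3: (V_3 - V_1)/75 + (V_3 - 0)/1.1 = 0
Collecting terms (coefficients in siemens):
  0.01934·V_1 - 0.01333·V_3 = 0.01091
  0.9224·V_3 - 0.01333·V_1 = 0
Determinant D = (0.01934)(0.9224) - (-0.01333)(-0.01333) = 0.01767
V_1 = [(0.01091)(0.9224) - (-0.01333)(0)]/D = 0.5696 V
V_3 = [(0.01934)(0) - (0.01091)(-0.01333)]/D = 0.008234 V
Part 1:
  Read off the nodal solution: V_3 = 0.008234 V
Part 2:
  I_R1 = (V_0 - V_1)/R1 = (24 - 0.5696)/2200 = 0.01065 A
  Magnitude: I_R1 = 0.01065 A
Part 3:
  I_R3 = (V_1 - V_3)/R3 = (0.5696 - 0.008234)/75 = 0.007485 A
  P_R3 = I_R3² × R3 = (0.007485)² × 75 = 0.004202 W

Final answers:
1. V_3 = 0.008234 V
2. I_R1 = 0.01065 A
3. P_R3 = 0.004202 W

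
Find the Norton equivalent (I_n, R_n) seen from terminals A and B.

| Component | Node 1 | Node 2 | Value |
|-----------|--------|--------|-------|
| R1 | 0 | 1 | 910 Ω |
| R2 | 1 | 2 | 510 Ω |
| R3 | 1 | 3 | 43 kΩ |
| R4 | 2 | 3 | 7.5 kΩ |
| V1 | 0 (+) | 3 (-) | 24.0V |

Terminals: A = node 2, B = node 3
Find the Thévenin equivalent first; then I_n = V_th/R_th and R_n = R_th.
Step 1 — V_th is the open-circuit voltage V_A - V_B (nothing connected across the terminals).
Nodal analysis, taking node 3 as the 0 V reference.
Source V1 fixes V_0 = 24 V.
KCL at each unknown node (sum of currents leaving = 0; resistances in Ω):
  Node 1: (V_1 - 24)/910 + (V_1 - V_2)/510 + (V_1 - 0)/43000 = 0
  Node 2: (V_2 - V_1)/510 + (V_2 - 0)/7500 = 0
Collecting terms (coefficients in siemens):
  0.003083·V_1 - 0.001961·V_2 = 0.02637
  0.002094·V_2 - 0.001961·V_1 = 0
Determinant D = (0.003083)(0.002094) - (-0.001961)(-0.001961) = 0.000002611
V_1 = [(0.02637)(0.002094) - (-0.001961)(0)]/D = 21.15 V
V_2 = [(0.003083)(0) - (0.02637)(-0.001961)]/D = 19.8 V
V_th = V_2 - V_3 = 19.8 - 0 = 19.8 V
Step 2 — R_th: zero the source — replace V1 by a short circuit (node 3 merges into node 0) — and find the resistance seen between A (node 2) and B (node 0).
Reduce the network between node 2 (A) and node 0 (B) by series/parallel combination:
  Rp1 = R1 ‖ R3 (parallel, both between nodes 0 and 1) = 1/(1/910 + 1/43000) = 891.1 Ω
  Rs1 = R2 + Rp1 (series, joined only at node 1) = 510 + 891.1 = 1401 Ω
  Rp2 = R4 ‖ Rs1 (parallel, both between nodes 0 and 2) = 1/(1/7500 + 1/1401) = 1181 Ω
R_th = 1.181 kΩ
I_n = V_th/R_th = 19.8/1181 = 0.01677 A, and R_n = R_th = 1.181 kΩ

Final answer: I_n = 0.01677 A, R_n = 1.181 kΩ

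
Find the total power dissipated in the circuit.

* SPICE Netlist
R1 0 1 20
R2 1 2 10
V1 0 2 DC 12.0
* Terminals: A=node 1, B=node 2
Nodal analysis, taking node 2 as the 0 V reference.
Source V1 fixes V_0 = 12 V.
KCL at each unknown node (sum of currents leaving = 0; resistances in Ω):
  Node 1: (V_1 - 12)/20 + (V_1 - 0)/10 = 0
Collecting terms: 0.15 × V_1 = 0.6  =>  V_1 = 4 V
Power in each resistor, P = (ΔV)²/R:
  P_R1 = (12 - 4)²/20 = 3.2 W
  P_R2 = (4 - 0)²/10 = 1.6 W
P_total = P_R1 + P_R2 = 4.8 W

Final answer: 4.8 W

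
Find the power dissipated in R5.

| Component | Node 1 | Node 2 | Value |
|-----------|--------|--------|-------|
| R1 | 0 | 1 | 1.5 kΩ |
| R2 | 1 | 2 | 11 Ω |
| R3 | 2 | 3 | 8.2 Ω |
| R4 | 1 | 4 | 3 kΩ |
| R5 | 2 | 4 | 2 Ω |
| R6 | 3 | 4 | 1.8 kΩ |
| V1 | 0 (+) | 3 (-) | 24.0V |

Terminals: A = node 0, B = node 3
Nodal analysis, taking node 3 as the 0 V reference.
Source V1 fixes V_0 = 24 V.
KCL at each unknown node (sum of currents leaving = 0; resistances in Ω):
  Node 1: (V_1 - 24)/1500 + (V_1 - V_2)/11 + (V_1 - V_4)/3000 = 0
  Node 2: (V_2 - V_1)/11 + (V_2 - 0)/8.2 + (V_2 - V_4)/2 = 0
  Node 4: (V_4 - V_1)/3000 + (V_4 - V_2)/2 + (V_4 - 0)/1800 = 0
Collecting terms (coefficients in siemens):
  0.09191·V_1 - 0.09091·V_2 - 0.0003333·V_4 = 0.016
  0.7129·V_2 - 0.09091·V_1 - 0.5·V_4 = 0
  0.5009·V_4 - 0.0003333·V_1 - 0.5·V_2 = 0
Solving these 3 simultaneous equations (Gaussian elimination) gives:
  V_1 = 0.3021 V, V_2 = 0.129 V, V_4 = 0.1289 V
I_R5 = (V_2 - V_4)/R5 = (0.129 - 0.1289)/2 = 0.0000139 A
P_R5 = I_R5² × R5 = (0.0000139)² × 2 = 0.0000000003866 W

Final answer: 3.866e-10 W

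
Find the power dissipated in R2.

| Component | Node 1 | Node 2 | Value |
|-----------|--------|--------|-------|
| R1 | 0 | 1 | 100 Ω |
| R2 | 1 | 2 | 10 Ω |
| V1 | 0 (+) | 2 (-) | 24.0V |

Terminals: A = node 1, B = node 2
Nodal analysis, taking node 2 as the 0 V reference.
Source V1 fixes V_0 = 24 V.
KCL at each unknown node (sum of currents leaving = 0; resistances in Ω):
  Node 1: (V_1 - 24)/100 + (V_1 - 0)/10 = 0
Collecting terms: 0.11 × V_1 = 0.24  =>  V_1 = 2.182 V
I_R2 = (V_1 - V_2)/R2 = (2.182 - 0)/10 = 0.2182 A
P_R2 = I_R2² × R2 = (0.2182)² × 10 = 0.476 W

Final answer: 0.476 W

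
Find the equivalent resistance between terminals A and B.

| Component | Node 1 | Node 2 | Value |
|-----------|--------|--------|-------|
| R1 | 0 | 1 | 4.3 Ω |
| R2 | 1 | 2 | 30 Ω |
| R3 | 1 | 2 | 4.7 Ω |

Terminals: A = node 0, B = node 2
Reduce the network between node 0 (A) and node 2 (B) by series/parallel combination:
  Rp1 = R2 ‖ R3 (parallel, both between nodes 1 and 2) = 1/(1/30 + 1/4.7) = 4.063 Ω
  Rs1 = R1 + Rp1 (series, joined only at node 1) = 4.3 + 4.063 = 8.363 Ω
R_eq = 8.363 Ω

Final answer: 8.363 Ω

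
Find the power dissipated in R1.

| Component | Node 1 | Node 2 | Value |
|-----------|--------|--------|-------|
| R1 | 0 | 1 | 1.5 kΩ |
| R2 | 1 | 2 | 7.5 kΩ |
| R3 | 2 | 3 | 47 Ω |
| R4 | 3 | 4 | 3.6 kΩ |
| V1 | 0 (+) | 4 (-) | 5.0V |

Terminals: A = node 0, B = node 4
Nodal analysis, taking node 4 as the 0 V reference.
Source V1 fixes V_0 = 5 V.
KCL at each unknown node (sum of currents leaving = 0; resistances in Ω):
  Node 1: (V_1 - 5)/1500 + (V_1 - V_2)/7500 = 0
  Node 2: (V_2 - V_1)/7500 + (V_2 - V_3)/47 = 0
  Node 3: (V_3 - V_2)/47 + (V_3 - 0)/3600 = 0
Collecting terms (coefficients in siemens):
  0.0008·V_1 - 0.0001333·V_2 = 0.003333
  0.02141·V_2 - 0.0001333·V_1 - 0.02128·V_3 = 0
  0.02155·V_3 - 0.02128·V_2 = 0
Solving these 3 simultaneous equations (Gaussian elimination) gives:
  V_1 = 4.407 V, V_2 = 1.442 V, V_3 = 1.423 V
I_R1 = (V_0 - V_1)/R1 = (5 - 4.407)/1500 = 0.0003954 A
P_R1 = I_R1² × R1 = (0.0003954)² × 1500 = 0.0002345 W

Final answer: 0.0002345 W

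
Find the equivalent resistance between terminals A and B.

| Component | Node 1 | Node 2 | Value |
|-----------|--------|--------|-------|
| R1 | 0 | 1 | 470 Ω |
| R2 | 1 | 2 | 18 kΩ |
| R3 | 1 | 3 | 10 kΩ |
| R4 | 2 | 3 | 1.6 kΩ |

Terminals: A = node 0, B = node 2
Reduce the network between node 0 (A) and node 2 (B) by series/parallel combination:
  Rs1 = R3 + R4 (series, joined only at node 3) = 10000 + 1600 = 11600 Ω
  Rp1 = R2 ‖ Rs1 (parallel, both between nodes 1 and 2) = 1/(1/18000 + 1/11600) = 7054 Ω
  Rs2 = R1 + Rp1 (series, joined only at node 1) = 470 + 7054 = 7524 Ω
R_eq = 7.524 kΩ

Final answer: 7.524 kΩ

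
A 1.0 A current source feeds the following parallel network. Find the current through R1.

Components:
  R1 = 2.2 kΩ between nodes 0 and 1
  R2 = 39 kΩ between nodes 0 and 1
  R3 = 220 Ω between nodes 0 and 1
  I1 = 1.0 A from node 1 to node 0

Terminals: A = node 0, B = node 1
All resistors sit directly between nodes 0 and 1, so they are in parallel and share one voltage V; the full source current 1 A splits among them.
1/R_par = 1/2200 + 1/39000 + 1/220 = 0.005026 S  =>  R_par = 199 Ω
V = I × R_par = 1 × 199 = 199 V
I_R1 = V/R1 = 199/2200 = 0.09045 A

Final answer: 0.09045 A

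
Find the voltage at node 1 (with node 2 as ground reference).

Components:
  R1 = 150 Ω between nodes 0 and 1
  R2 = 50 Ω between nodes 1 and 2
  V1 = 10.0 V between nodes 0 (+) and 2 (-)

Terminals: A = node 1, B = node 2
Nodal analysis, taking node 2 as the 0 V reference.
Source V1 fixes V_0 = 10 V.
KCL at each unknown node (sum of currents leaving = 0; resistances in Ω):
  Node 1: (V_1 - 10)/150 + (V_1 - 0)/50 = 0
Collecting terms: 0.02667 × V_1 = 0.06667  =>  V_1 = 2.5 V
The requested potential is V_1 = 2.5 V.

Final answer: V_1 = 2.5 V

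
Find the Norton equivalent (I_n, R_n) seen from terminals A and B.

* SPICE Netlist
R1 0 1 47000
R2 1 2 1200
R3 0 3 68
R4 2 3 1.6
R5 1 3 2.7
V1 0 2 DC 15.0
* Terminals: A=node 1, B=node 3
Find the Thévenin equivalent first; then I_n = V_th/R_th and R_n = R_th.
Step 1 — V_th is the open-circuit voltage V_A - V_B (nothing connected across the terminals).
Nodal analysis, taking node 2 as the 0 V reference.
Source V1 fixes V_0 = 15 V.
KCL at each unknown node (sum of currents leaving = 0; resistances in Ω):
  Node 1: (V_1 - 15)/47000 + (V_1 - 0)/1200 + (V_1 - V_3)/2.7 = 0
  Node 3: (V_3 - 15)/68 + (V_3 - 0)/1.6 + (V_3 - V_1)/2.7 = 0
Collecting terms (coefficients in siemens):
  0.3712·V_1 - 0.3704·V_3 = 0.0003191
  1.01·V_3 - 0.3704·V_1 = 0.2206
Determinant D = (0.3712)(1.01) - (-0.3704)(-0.3704) = 0.2378
V_1 = [(0.0003191)(1.01) - (-0.3704)(0.2206)]/D = 0.3449 V
V_3 = [(0.3712)(0.2206) - (0.0003191)(-0.3704)]/D = 0.3449 V
V_th = V_1 - V_3 = 0.3449 - 0.3449 = 0.00006579 V
Step 2 — R_th: zero the source — replace V1 by a short circuit (node 2 merges into node 0) — and find the resistance seen between A (node 1) and B (node 3).
Reduce the network between node 1 (A) and node 3 (B) by series/parallel combination:
  Rp1 = R1 ‖ R2 (parallel, both between nodes 0 and 1) = 1/(1/47000 + 1/1200) = 1170 Ω
  Rp2 = R3 ‖ R4 (parallel, both between nodes 0 and 3) = 1/(1/68 + 1/1.6) = 1.563 Ω
  Rs1 = Rp1 + Rp2 (series, joined only at node 0) = 1170 + 1.563 = 1172 Ω
  Rp3 = R5 ‖ Rs1 (parallel, both between nodes 1 and 3) = 1/(1/2.7 + 1/1172) = 2.694 Ω
R_th = 2.694 Ω
I_n = V_th/R_th = 0.00006579/2.694 = 0.00002442 A, and R_n = R_th = 2.694 Ω

Final answer: I_n = 2.442e-05 A, R_n = 2.694 Ω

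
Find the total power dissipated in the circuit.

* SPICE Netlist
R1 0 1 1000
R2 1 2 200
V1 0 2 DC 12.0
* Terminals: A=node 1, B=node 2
Nodal analysis, taking node 2 as the 0 V reference.
Source V1 fixes V_0 = 12 V.
KCL at each unknown node (sum of currents leaving = 0; resistances in Ω):
  Node 1: (V_1 - 12)/1000 + (V_1 - 0)/200 = 0
Collecting terms: 0.006 × V_1 = 0.012  =>  V_1 = 2 V
Power in each resistor, P = (ΔV)²/R:
  P_R1 = (12 - 2)²/1000 = 0.1 W
  P_R2 = (2 - 0)²/200 = 0.02 W
P_total = P_R1 + P_R2 = 0.12 W

Final answer: 0.12 W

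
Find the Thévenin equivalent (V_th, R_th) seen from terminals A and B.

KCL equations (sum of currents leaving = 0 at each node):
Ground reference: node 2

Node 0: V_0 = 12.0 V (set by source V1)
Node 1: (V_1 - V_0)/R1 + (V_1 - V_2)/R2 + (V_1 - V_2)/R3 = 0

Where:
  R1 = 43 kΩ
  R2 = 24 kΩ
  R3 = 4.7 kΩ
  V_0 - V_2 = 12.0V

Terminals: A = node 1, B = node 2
Step 1 — V_th is the open-circuit voltage V_A - V_B (nothing connected across the terminals).
Nodal analysis, taking node 2 as the 0 V reference.
Source V1 fixes V_0 = 12 V.
KCL at each unknown node (sum of currents leaving = 0; resistances in Ω):
  Node 1: (V_1 - 12)/43000 + (V_1 - 0)/24000 + (V_1 - 0)/4700 = 0
Collecting terms: 0.0002777 × V_1 = 0.0002791  =>  V_1 = 1.005 V
V_th = V_1 - V_2 = 1.005 - 0 = 1.005 V
Step 2 — R_th: zero the source — replace V1 by a short circuit (node 2 merges into node 0) — and find the resistance seen between A (node 1) and B (node 0).
Reduce the network between node 1 (A) and node 0 (B) by series/parallel combination:
  Rp1 = R1 ‖ R2 ‖ R3 (parallel, all between nodes 0 and 1) = 1/(1/43000 + 1/24000 + 1/4700) = 3601 Ω
R_th = 3.601 kΩ

Final answer: V_th = 1.005 V, R_th = 3.601 kΩ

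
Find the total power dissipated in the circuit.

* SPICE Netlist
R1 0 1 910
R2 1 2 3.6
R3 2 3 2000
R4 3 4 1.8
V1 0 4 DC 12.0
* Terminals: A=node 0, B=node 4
Nodal analysis, taking node 4 as the 0 V reference.
Source V1 fixes V_0 = 12 V.
KCL at each unknown node (sum of currents leaving = 0; resistances in Ω):
  Node 1: (V_1 - 12)/910 + (V_1 - V_2)/3.6 = 0
  Node 2: (V_2 - V_1)/3.6 + (V_2 - V_3)/2000 = 0
  Node 3: (V_3 - V_2)/2000 + (V_3 - 0)/1.8 = 0
Collecting terms (coefficients in siemens):
  0.2789·V_1 - 0.2778·V_2 = 0.01319
  0.2783·V_2 - 0.2778·V_1 - 0.0005·V_3 = 0
  0.5561·V_3 - 0.0005·V_2 = 0
Solving these 3 simultaneous equations (Gaussian elimination) gives:
  V_1 = 8.254 V, V_2 = 8.24 V, V_3 = 0.007409 V
Power in each resistor, P = (ΔV)²/R:
  P_R1 = (12 - 8.254)²/910 = 0.01542 W
  P_R2 = (8.254 - 8.24)²/3.6 = 0.00006099 W
  P_R3 = (8.24 - 0.007409)²/2000 = 0.03388 W
  P_R4 = (0.007409 - 0)²/1.8 = 0.0000305 W
P_total = P_R1 + P_R2 + P_R3 + P_R4 = 0.04939 W

Final answer: 0.04939 W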